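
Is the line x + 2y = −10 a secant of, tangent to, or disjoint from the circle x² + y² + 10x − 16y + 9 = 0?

Substituting the line into the circle gives 5x² + 92x + 456 = 0.
Discriminant = (92)² − 4·5·(456) = −656 < 0.
No real roots: the line does not meet the circle.

disjoint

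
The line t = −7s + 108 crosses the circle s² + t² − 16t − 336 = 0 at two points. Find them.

Substitute t = −7s + 108:
50s² − 1400s + 9600 = 0  ⟹  s² − 28s + 192 = 0
s = 16 or s = 12, giving (16, −4) and (12, 24).

(12, 24) and (16, −4)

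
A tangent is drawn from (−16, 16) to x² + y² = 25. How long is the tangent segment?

√487

Centre (0, 0), r² = 25. |PO|² = (−16)² + (16)² = 512.
By the tangent–radius right angle, tangent length = √(|PO|² − r²) = √487.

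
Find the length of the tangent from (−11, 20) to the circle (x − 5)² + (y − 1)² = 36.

The centre is (5, 1) and r = 6. The square of the distance from P to the centre is 256 + 361 = 617.
The tangent meets the radius at right angles, so tangent² = |PO|² − r² = 617 − 36 = 581.

√581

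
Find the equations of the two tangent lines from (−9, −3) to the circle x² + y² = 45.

x + 2y = −15 and 2x − y = −15

Let a tangent through (−9, −3) have slope m. Its distance from (0, 0) must equal 3√5:
[m·(9) − (3)]² = 45(m² + 1)
2m² − 3m − 2 = 0, so m = −1/2 or m = 2.
Through (−9, −3) these give x + 2y = −15 and 2x − y = −15.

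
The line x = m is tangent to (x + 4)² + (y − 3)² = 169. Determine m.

The line touches the circle iff its distance from (−4, 3) is 13:
|1·(−4) + 0·3 − m| / √1 = 13
|m − (−4)| = 13, so m = 9 or m = −17.

m = −17 or m = 9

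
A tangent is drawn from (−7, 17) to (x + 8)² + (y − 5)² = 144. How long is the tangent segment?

Centre (−8, 5), r² = 144. |PO|² = (1)² + (12)² = 145.
Power of the point: PT² = |PO|² − r² = 1, so PT = 1.

1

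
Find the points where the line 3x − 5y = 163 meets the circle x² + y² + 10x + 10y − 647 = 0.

(6, −29) and (11, −26)

From the line, y = (−163 + 3x)/5. Substituting:
34x² − 578x + 2244 = 0  ⟹  x² − 17x + 66 = 0
x = 11 or x = 6, giving (11, −26) and (6, −29).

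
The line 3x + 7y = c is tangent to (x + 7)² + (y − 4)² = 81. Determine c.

c = 7 ± 9√58

The line touches the circle iff its distance from (−7, 4) is 9:
|3·(−7) + 7·4 − c| / √58 = 9
|c − (7)| = 9√58.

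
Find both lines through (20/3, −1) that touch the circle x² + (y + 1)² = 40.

3x − y = 21 and 3x + y = 19

A line y − (−1) = m(x − (20/3)) is tangent when its distance from (0, −1) is 2√10:
(−20/3m − (0))² = 40(m² + 1)
m² − 9 = 0, so m = 3 or m = −3.
Through (20/3, −1) these give 3x − y = 21 and 3x + y = 19.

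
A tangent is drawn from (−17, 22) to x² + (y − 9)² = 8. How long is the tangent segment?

The centre is (0, 9) and r = 2√2. The square of the distance from P to the centre is 289 + 169 = 458.
By the tangent–radius right angle, tangent length = √(|PO|² − r²) = √450 = 15√2.

15√2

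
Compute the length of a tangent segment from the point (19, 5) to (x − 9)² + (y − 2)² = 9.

The centre is (9, 2) and r = 3. The square of the distance from P to the centre is 100 + 9 = 109.
By the tangent–radius right angle, tangent length = √(|PO|² − r²) = √100 = 10.

10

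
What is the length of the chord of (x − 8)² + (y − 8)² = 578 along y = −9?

34

The distance from (8, 8) to the line is 17, and r² = 578.
Chord = 2√(r² − d²) = 2·√(289) = 34.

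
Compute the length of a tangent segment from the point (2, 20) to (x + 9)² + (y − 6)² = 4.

√313

With centre O = (−9, 6), |OP|² = 317 and r² = 4.
The tangent meets the radius at right angles, so tangent² = |PO|² − r² = 317 − 4 = 313.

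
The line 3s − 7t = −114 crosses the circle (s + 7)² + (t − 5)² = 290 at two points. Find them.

From the line, t = (114 + 3s)/7. Substituting:
58s² + 1160s − 5568 = 0  ⟹  s² + 20s − 96 = 0
s = 4 or s = −24, giving (4, 18) and (−24, 6).

(−24, 6) and (4, 18)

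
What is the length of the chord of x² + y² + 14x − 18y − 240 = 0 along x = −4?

The distance from (−7, 9) to the line is 3, and r² = 370.
Half the chord is √(r² − d²) = √(361), so the full chord is 38.

38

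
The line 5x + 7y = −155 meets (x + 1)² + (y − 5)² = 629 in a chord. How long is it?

Centre (−1, 5), r² = 629. Perpendicular distance d from centre to line = |185| / √74 = 185/√74.
Chord = 2√(r² − d²) = 2·√(333/2) = 3√74.

3√74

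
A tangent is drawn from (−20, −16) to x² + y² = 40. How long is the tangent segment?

2√154

The centre is (0, 0) and r = 2√10. The square of the distance from P to the centre is 400 + 256 = 656.
By the tangent–radius right angle, tangent length = √(|PO|² − r²) = √616 = 2√154.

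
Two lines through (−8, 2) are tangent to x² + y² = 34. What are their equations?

A line y − (2) = m(x − (−8)) is tangent when its distance from (0, 0) is √34:
[m·(8) − (−2)]² = 34(m² + 1)
15m² + 16m − 15 = 0, so m = 3/5 or m = −5/3.
Through (−8, 2) these give 3x − 5y = −34 and 5x + 3y = −34.

3x − 5y = −34 and 5x + 3y = −34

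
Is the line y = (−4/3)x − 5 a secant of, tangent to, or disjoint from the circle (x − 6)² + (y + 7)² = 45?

d² = (4·6 + 3·(−7) − (−15))²/25 = 324/25; r² = 45.
Since d² < r², the line cuts the circle twice.

secant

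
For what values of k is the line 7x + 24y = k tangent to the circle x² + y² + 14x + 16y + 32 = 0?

k = −466 or k = −16

Tangency holds when the distance from the centre (−7, −8) to the line equals the radius 9:
|7·(−7) + 24·(−8) − k| / √625 = 9
|k − (−241)| = 9·25, so k = −16 or k = −466.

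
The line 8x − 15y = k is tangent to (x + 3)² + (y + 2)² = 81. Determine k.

k = −147 or k = 159

Tangency holds when the distance from the centre (−3, −2) to the line equals the radius 9:
|8·(−3) − 15·(−2) − k| / √289 = 9
|k − (6)| = 9·17, so k = 159 or k = −147.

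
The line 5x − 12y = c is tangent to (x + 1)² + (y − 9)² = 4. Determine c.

The line touches the circle iff its distance from (−1, 9) is 2:
|5·(−1) − 12·9 − c| / √169 = 2
|c − (−113)| = 2·13, so c = −87 or c = −139.

c = −139 or c = −87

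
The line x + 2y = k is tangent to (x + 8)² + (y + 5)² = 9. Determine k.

For a tangent, require d(centre, line) = r = 3.
|1·(−8) + 2·(−5) − k| / √5 = 3
|k − (−18)| = 3√5.

k = −18 ± 3√5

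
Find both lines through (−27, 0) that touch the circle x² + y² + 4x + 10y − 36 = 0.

x − 8y = −27 and 4x + 7y = −108

Write the tangent as mx − y + (0 − m·(−27)) = 0 and set its distance from the centre to √65:
[m·(25) − (−5)]² = 65(m² + 1)
56m² + 25m − 4 = 0, so m = 1/8 or m = −4/7.
With m = 1/8: x − 8y = −27. With m = −4/7: 4x + 7y = −108.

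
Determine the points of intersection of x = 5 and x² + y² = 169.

The line gives x = 5. Substituting into the circle:
y² − 144 = 0
y = 12 or y = −12, giving (5, 12) and (5, −12).

(5, −12) and (5, 12)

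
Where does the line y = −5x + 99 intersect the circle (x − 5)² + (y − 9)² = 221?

Express y = −5x + 99 and substitute into the circle:
26x² − 910x + 7904 = 0  ⟹  x² − 35x + 304 = 0
x = 19 or x = 16, giving (19, 4) and (16, 19).

(16, 19) and (19, 4)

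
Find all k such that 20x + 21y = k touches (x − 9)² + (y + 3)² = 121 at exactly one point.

The line touches the circle iff its distance from (9, −3) is 11:
|20·9 + 21·(−3) − k| / √841 = 11
|k − (117)| = 11·29, so k = 436 or k = −202.

k = −202 or k = 436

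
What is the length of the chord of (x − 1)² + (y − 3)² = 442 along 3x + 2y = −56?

Centre (1, 3), r² = 442. Perpendicular distance d from centre to line = |65| / √13 = 65/√13.
Chord = 2√(r² − d²) = 2·√(117) = 6√13.

6√13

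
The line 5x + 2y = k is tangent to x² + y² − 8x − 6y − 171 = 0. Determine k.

k = 26 ± 14√29

For a tangent, require d(centre, line) = r = 14.
|5·4 + 2·3 − k| / √29 = 14
|k − (26)| = 14√29.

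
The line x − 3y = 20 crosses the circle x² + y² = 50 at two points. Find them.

Substitute y = (−20 + x)/3:
10x² − 40x − 50 = 0  ⟹  x² − 4x − 5 = 0
x = 5 or x = −1, giving (5, −5) and (−1, −7).

(−1, −7) and (5, −5)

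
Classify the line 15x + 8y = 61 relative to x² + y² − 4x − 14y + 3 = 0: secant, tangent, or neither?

secant

Centre (2, 7), r² = 50. Distance² from centre to line = (25)²/289 = 625/289.
Since d² < r², the line cuts the circle twice.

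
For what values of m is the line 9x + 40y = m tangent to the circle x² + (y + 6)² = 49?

m = −527 or m = 47

Tangency holds when the distance from the centre (0, −6) to the line equals the radius 7:
|9·0 + 40·(−6) − m| / √1681 = 7
|m − (−240)| = 7·41, so m = 47 or m = −527.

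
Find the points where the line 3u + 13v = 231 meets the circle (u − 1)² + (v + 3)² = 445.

(−1, 18) and (12, 15)

Substitute v = (231 − 3u)/13:
178u² − 1958u − 2136 = 0  ⟹  u² − 11u − 12 = 0
u = 12 or u = −1, giving (12, 15) and (−1, 18).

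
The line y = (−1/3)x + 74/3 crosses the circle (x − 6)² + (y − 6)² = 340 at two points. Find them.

(2, 24) and (20, 18)

From the line, y = (74 − x)/3. Substituting:
10x² − 220x + 400 = 0  ⟹  x² − 22x + 40 = 0
x = 20 or x = 2, giving (20, 18) and (2, 24).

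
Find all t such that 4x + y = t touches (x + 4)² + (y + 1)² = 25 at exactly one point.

t = −17 ± 5√17

The line touches the circle iff its distance from (−4, −1) is 5:
|4·(−4) + 1·(−1) − t| / √17 = 5
|t − (−17)| = 5√17.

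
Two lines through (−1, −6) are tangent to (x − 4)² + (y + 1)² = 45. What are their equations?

Let a tangent through (−1, −6) have slope m. Its distance from (4, −1) must equal 3√5:
[m·(5) − (5)]² = 45(m² + 1)
2m² + 5m + 2 = 0, so m = −1/2 or m = −2.
With m = −1/2: x + 2y = −13. With m = −2: 2x + y = −8.

x + 2y = −13 and 2x + y = −8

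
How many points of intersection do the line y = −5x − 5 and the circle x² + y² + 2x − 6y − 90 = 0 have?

2

d² = (5·(−1) + 1·3 − (−5))²/26 = 9/26; r² = 100.
Since d² < r², the line cuts the circle twice.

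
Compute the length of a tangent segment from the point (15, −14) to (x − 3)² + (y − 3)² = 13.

2√105

With centre O = (3, 3), |OP|² = 433 and r² = 13.
Power of the point: PT² = |PO|² − r² = 420, so PT = 2√105.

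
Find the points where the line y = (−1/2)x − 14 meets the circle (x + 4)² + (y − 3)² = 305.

(−20, −4) and (0, −14)

Express y = (−28 − x)/2 and substitute into the circle:
5x² + 100x = 0  ⟹  x² + 20x = 0
x = 0 or x = −20, giving (0, −14) and (−20, −4).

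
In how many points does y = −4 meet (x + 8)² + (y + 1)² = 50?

2

Centre (−8, −1), r² = 50. Distance² from centre to line = (3)² = 9.
Since d² < r², the line cuts the circle twice.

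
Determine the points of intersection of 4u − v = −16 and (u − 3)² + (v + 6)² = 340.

(−9, −20) and (−1, 12)

Substitute v = 4u + 16:
17u² + 170u + 153 = 0  ⟹  u² + 10u + 9 = 0
u = −1 or u = −9, giving (−1, 12) and (−9, −20).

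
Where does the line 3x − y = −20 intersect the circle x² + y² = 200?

Substitute y = 3x + 20:
10x² + 120x + 200 = 0  ⟹  x² + 12x + 20 = 0
x = −2 or x = −10, giving (−2, 14) and (−10, −10).

(−10, −10) and (−2, 14)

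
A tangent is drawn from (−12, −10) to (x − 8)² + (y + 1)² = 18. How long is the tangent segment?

The centre is (8, −1) and r = 3√2. The square of the distance from P to the centre is 400 + 81 = 481.
By the tangent–radius right angle, tangent length = √(|PO|² − r²) = √463.

√463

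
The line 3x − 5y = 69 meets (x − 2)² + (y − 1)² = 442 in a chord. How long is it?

6√34

The distance from (2, 1) to the line is 68/√34, and r² = 442.
Chord = 2√(r² − d²) = 2·√(306) = 6√34.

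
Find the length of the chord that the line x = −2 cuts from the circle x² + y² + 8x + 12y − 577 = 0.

The line gives x = −2. Substituting into the circle:
y² + 12y − 589 = 0
y = 19 or y = −31, giving (−2, 19) and (−2, −31).
Chord length = distance between (−2, 19) and (−2, −31) = √2500 = 50.

50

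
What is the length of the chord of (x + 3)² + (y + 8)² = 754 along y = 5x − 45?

10√26

Centre (−3, −8), r² = 754. Perpendicular distance d from centre to line = |−52| / √26 = 52/√26.
Half the chord is √(r² − d²) = √(650), so the full chord is 10√26.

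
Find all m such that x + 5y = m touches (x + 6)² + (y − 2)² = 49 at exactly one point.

For a tangent, require d(centre, line) = r = 7.
|1·(−6) + 5·2 − m| / √26 = 7
|m − (4)| = 7√26.

m = 4 ± 7√26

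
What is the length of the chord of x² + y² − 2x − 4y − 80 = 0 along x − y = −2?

13√2

Express y = x + 2 and substitute into the circle:
2x² − 2x − 84 = 0  ⟹  x² − x − 42 = 0
x = 7 or x = −6, giving (7, 9) and (−6, −4).
|(7, 9) − (−6, −4)| = √((13)² + (13)²) = 13√2.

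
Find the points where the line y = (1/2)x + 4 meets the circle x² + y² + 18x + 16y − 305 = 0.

(−30, −11) and (6, 7)

From the line, y = (8 + x)/2. Substituting:
5x² + 120x − 900 = 0  ⟹  x² + 24x − 180 = 0
x = 6 or x = −30, giving (6, 7) and (−30, −11).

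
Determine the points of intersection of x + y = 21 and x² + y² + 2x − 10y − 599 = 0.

(−8, 29) and (23, −2)

Substitute y = −x + 21:
2x² − 30x − 368 = 0  ⟹  x² − 15x − 184 = 0
x = 23 or x = −8, giving (23, −2) and (−8, 29).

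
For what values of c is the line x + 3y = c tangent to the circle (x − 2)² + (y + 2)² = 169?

c = −4 ± 13√10

Tangency holds when the distance from the centre (2, −2) to the line equals the radius 13:
|1·2 + 3·(−2) − c| / √10 = 13
|c − (−4)| = 13√10.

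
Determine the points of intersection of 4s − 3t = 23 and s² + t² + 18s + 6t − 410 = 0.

Substitute t = (−23 + 4s)/3:
25s² + 50s − 3575 = 0  ⟹  s² + 2s − 143 = 0
s = 11 or s = −13, giving (11, 7) and (−13, −25).

(−13, −25) and (11, 7)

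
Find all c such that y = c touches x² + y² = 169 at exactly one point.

For a tangent, require d(centre, line) = r = 13.
|0·0 + 1·0 − c| / √1 = 13
|c| = 13, so c = 13 or c = −13.

c = −13 or c = 13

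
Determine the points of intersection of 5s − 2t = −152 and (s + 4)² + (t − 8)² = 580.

From the line, t = (152 + 5s)/2. Substituting:
29s² + 1392s + 16240 = 0  ⟹  s² + 48s + 560 = 0
s = −20 or s = −28, giving (−20, 26) and (−28, 6).

(−28, 6) and (−20, 26)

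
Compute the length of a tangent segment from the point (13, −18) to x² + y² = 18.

The centre is (0, 0) and r = 3√2. The square of the distance from P to the centre is 169 + 324 = 493.
The tangent meets the radius at right angles, so tangent² = |PO|² − r² = 493 − 18 = 475.

5√19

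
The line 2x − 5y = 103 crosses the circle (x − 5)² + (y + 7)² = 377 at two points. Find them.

(−6, −23) and (24, −11)

From the line, y = (−103 + 2x)/5. Substituting:
29x² − 522x − 4176 = 0  ⟹  x² − 18x − 144 = 0
x = 24 or x = −6, giving (24, −11) and (−6, −23).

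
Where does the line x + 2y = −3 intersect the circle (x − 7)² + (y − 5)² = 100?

(−1, −1) and (7, −5)

From the line, y = (−3 − x)/2. Substituting:
5x² − 30x − 35 = 0  ⟹  x² − 6x − 7 = 0
x = 7 or x = −1, giving (7, −5) and (−1, −1).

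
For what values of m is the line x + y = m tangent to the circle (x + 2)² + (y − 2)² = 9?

Tangency holds when the distance from the centre (−2, 2) to the line equals the radius 3:
|1·(−2) + 1·2 − m| / √2 = 3
|m| = 3√2.

m = ±3√2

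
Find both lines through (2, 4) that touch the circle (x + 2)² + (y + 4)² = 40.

Write the tangent as mx − y + (4 − m·(2)) = 0 and set its distance from the centre to 2√10:
(−4m − (−8))² = 40(m² + 1)
3m² + 8m − 3 = 0, so m = −3 or m = 1/3.
Through (2, 4) these give 3x + y = 10 and x − 3y = −10.

3x + y = 10 and x − 3y = −10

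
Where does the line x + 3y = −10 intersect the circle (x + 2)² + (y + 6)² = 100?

Express y = (−10 − x)/3 and substitute into the circle:
10x² + 20x − 800 = 0  ⟹  x² + 2x − 80 = 0
x = 8 or x = −10, giving (8, −6) and (−10, 0).

(−10, 0) and (8, −6)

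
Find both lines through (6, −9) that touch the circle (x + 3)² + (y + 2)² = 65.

Write the tangent as mx − y + (−9 − m·(6)) = 0 and set its distance from the centre to √65:
[m·(−9) − (7)]² = 65(m² + 1)
8m² + 63m − 8 = 0, so m = −8 or m = 1/8.
Through (6, −9) these give 8x + y = 39 and x − 8y = 78.

8x + y = 39 and x − 8y = 78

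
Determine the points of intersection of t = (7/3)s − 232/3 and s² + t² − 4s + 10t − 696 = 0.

(25, −19) and (28, −12)

Express t = (−232 + 7s)/3 and substitute into the circle:
58s² − 3074s + 40600 = 0  ⟹  s² − 53s + 700 = 0
s = 28 or s = 25, giving (28, −12) and (25, −19).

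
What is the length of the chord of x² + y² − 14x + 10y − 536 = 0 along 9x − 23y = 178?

The distance from (7, −5) to the line is 0/√610, and r² = 610.
Half the chord is √(r² − d²) = √(610), so the full chord is 2√610.

2√610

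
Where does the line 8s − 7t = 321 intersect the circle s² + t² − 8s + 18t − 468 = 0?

(13, −31) and (27, −15)

From the line, t = (−321 + 8s)/7. Substituting:
113s² − 4520s + 39663 = 0  ⟹  s² − 40s + 351 = 0
s = 27 or s = 13, giving (27, −15) and (13, −31).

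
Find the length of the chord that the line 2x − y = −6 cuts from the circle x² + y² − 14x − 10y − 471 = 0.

Express y = 2x + 6 and substitute into the circle:
5x² − 10x − 495 = 0  ⟹  x² − 2x − 99 = 0
x = 11 or x = −9, giving (11, 28) and (−9, −12).
|(11, 28) − (−9, −12)| = √((20)² + (40)²) = 20√5.

20√5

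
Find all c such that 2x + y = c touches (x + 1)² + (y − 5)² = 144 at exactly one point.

The line touches the circle iff its distance from (−1, 5) is 12:
|2·(−1) + 1·5 − c| / √5 = 12
|c − (3)| = 12√5.

c = 3 ± 12√5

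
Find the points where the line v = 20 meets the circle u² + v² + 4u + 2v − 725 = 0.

Express v = 20 and substitute into the circle:
u² + 4u − 285 = 0
u = 15 or u = −19, giving (15, 20) and (−19, 20).

(−19, 20) and (15, 20)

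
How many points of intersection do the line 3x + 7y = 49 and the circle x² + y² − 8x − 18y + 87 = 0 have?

0

Centre (4, 9), r² = 10. Distance² from centre to line = (26)²/58 = 338/29.
Since d² > r², the line lies outside the circle.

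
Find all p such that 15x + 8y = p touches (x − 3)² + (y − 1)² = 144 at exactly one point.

p = −151 or p = 257

The line touches the circle iff its distance from (3, 1) is 12:
|15·3 + 8·1 − p| / √289 = 12
|p − (53)| = 12·17, so p = 257 or p = −151.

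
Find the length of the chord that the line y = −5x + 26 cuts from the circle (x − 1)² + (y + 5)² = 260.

6√26

The distance from (1, −5) to the line is 26/√26, and r² = 260.
Chord = 2√(r² − d²) = 2·√(234) = 6√26.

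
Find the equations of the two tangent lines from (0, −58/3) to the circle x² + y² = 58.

7x − 3y = 58 and 7x + 3y = −58

Write the tangent as mx − y + (−58/3 − m·(0)) = 0 and set its distance from the centre to √58:
(0m − (58/3))² = 58(m² + 1)
9m² − 49 = 0, so m = 7/3 or m = −7/3.
With m = 7/3: 7x − 3y = 58. With m = −7/3: 7x + 3y = −58.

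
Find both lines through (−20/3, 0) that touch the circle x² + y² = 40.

3x + y = −20 and 3x − y = −20

Let a tangent through (−20/3, 0) have slope m. Its distance from (0, 0) must equal 2√10:
[m·(20/3) − (0)]² = 40(m² + 1)
m² − 9 = 0, so m = −3 or m = 3.
With m = −3: 3x + y = −20. With m = 3: 3x − y = −20.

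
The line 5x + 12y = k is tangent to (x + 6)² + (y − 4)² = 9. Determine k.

k = −21 or k = 57

For a tangent, require d(centre, line) = r = 3.
|5·(−6) + 12·4 − k| / √169 = 3
|k − (18)| = 3·13, so k = 57 or k = −21.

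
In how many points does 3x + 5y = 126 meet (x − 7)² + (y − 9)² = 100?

Substituting the line into the circle gives 34x² − 836x + 5286 = 0.
Δ = 698896 − 718896 = −20000.
No real roots: the line does not meet the circle.

0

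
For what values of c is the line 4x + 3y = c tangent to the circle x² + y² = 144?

c = −60 or c = 60

For a tangent, require d(centre, line) = r = 12.
|4·0 + 3·0 − c| / √25 = 12
|c| = 12·5, so c = 60 or c = −60.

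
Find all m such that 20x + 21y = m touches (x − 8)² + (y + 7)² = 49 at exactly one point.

m = −190 or m = 216

The line touches the circle iff its distance from (8, −7) is 7:
|20·8 + 21·(−7) − m| / √841 = 7
|m − (13)| = 7·29, so m = 216 or m = −190.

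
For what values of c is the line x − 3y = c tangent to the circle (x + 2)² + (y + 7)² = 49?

c = 19 ± 7√10

For a tangent, require d(centre, line) = r = 7.
|1·(−2) − 3·(−7) − c| / √10 = 7
|c − (19)| = 7√10.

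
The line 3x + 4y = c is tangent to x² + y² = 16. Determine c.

The line touches the circle iff its distance from (0, 0) is 4:
|3·0 + 4·0 − c| / √25 = 4
|c| = 4·5, so c = 20 or c = −20.

c = −20 or c = 20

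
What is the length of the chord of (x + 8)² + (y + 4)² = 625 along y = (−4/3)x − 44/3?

50

The distance from (−8, −4) to the line is 0/√25, and r² = 625.
Chord = 2√(r² − d²) = 2·√(625) = 50.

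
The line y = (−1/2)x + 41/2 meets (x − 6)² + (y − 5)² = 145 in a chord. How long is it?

4√5

From the line, y = (41 − x)/2. Substituting:
5x² − 110x + 525 = 0  ⟹  x² − 22x + 105 = 0
x = 15 or x = 7, giving (15, 13) and (7, 17).
Chord length = distance between (15, 13) and (7, 17) = √80 = 4√5.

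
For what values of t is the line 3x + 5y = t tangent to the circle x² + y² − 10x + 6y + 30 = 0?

The line touches the circle iff its distance from (5, −3) is 2:
|3·5 + 5·(−3) − t| / √34 = 2
|t| = 2√34.

t = ±2√34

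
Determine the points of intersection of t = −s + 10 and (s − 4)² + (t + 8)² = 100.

(10, 0) and (12, −2)

Express t = −s + 10 and substitute into the circle:
2s² − 44s + 240 = 0  ⟹  s² − 22s + 120 = 0
s = 12 or s = 10, giving (12, −2) and (10, 0).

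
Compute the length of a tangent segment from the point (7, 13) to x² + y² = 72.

With centre O = (0, 0), |OP|² = 218 and r² = 72.
The tangent meets the radius at right angles, so tangent² = |PO|² − r² = 218 − 72 = 146.

√146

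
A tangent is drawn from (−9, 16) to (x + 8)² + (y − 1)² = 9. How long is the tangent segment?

The centre is (−8, 1) and r = 3. The square of the distance from P to the centre is 1 + 225 = 226.
The tangent meets the radius at right angles, so tangent² = |PO|² − r² = 226 − 9 = 217.

√217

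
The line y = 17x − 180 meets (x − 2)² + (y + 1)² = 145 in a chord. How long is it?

From the line, y = 17x − 180. Substituting:
290x² − 6090x + 31900 = 0  ⟹  x² − 21x + 110 = 0
x = 11 or x = 10, giving (11, 7) and (10, −10).
Chord length = distance between (11, 7) and (10, −10) = √290 = √290.

√290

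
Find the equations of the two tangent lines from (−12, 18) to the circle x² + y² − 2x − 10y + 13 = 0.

2x + 3y = 30 and 3x + 2y = 0

A line y − (18) = m(x − (−12)) is tangent when its distance from (1, 5) is √13:
(13m − (−13))² = 13(m² + 1)
6m² + 13m + 6 = 0, so m = −2/3 or m = −3/2.
Through (−12, 18) these give 2x + 3y = 30 and 3x + 2y = 0.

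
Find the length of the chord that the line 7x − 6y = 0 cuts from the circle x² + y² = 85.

From the line, y = (7x)/6. Substituting:
85x² − 3060 = 0  ⟹  x² − 36 = 0
x = 6 or x = −6, giving (6, 7) and (−6, −7).
Chord length = distance between (6, 7) and (−6, −7) = √340 = 2√85.

2√85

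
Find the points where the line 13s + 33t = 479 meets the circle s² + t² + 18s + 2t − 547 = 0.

Substitute t = (479 − 13s)/33:
1258s² + 6290s − 334628 = 0  ⟹  s² + 5s − 266 = 0
s = 14 or s = −19, giving (14, 9) and (−19, 22).

(−19, 22) and (14, 9)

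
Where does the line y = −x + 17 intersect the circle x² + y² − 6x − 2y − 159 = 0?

Express y = −x + 17 and substitute into the circle:
2x² − 38x + 96 = 0  ⟹  x² − 19x + 48 = 0
x = 16 or x = 3, giving (16, 1) and (3, 14).

(3, 14) and (16, 1)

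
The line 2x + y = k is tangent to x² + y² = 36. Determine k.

Tangency holds when the distance from the centre (0, 0) to the line equals the radius 6:
|2·0 + 1·0 − k| / √5 = 6
|k| = 6√5.

k = ±6√5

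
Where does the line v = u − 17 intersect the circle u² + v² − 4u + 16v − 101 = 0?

From the line, v = u − 17. Substituting:
2u² − 22u − 84 = 0  ⟹  u² − 11u − 42 = 0
u = 14 or u = −3, giving (14, −3) and (−3, −20).

(−3, −20) and (14, −3)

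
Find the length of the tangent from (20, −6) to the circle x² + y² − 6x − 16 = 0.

10√3

Centre (3, 0), r² = 25. |PO|² = (17)² + (−6)² = 325.
By the tangent–radius right angle, tangent length = √(|PO|² − r²) = √300 = 10√3.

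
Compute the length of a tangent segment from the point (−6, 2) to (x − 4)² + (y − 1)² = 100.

1

The centre is (4, 1) and r = 10. The square of the distance from P to the centre is 100 + 1 = 101.
The tangent meets the radius at right angles, so tangent² = |PO|² − r² = 101 − 100 = 1.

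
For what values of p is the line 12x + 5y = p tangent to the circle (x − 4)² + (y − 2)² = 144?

For a tangent, require d(centre, line) = r = 12.
|12·4 + 5·2 − p| / √169 = 12
|p − (58)| = 12·13, so p = 214 or p = −98.

p = −98 or p = 214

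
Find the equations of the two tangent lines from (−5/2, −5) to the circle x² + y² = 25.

y = −5 and 4x + 3y = −25

A line y − (−5) = m(x − (−5/2)) is tangent when its distance from (0, 0) is 5:
[m·(5/2) − (5)]² = 25(m² + 1)
3m² + 4m = 0, so m = 0 or m = −4/3.
Through (−5/2, −5) these give y = −5 and 4x + 3y = −25.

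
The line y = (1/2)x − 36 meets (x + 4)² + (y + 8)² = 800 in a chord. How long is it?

8√5

The distance from (−4, −8) to the line is 60/√5, and r² = 800.
Chord = 2√(r² − d²) = 2·√(80) = 8√5.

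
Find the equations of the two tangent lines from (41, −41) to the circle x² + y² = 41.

5x + 4y = 41 and 4x + 5y = −41

Write the tangent as mx − y + (−41 − m·(41)) = 0 and set its distance from the centre to √41:
[m·(−41) − (41)]² = 41(m² + 1)
20m² + 41m + 20 = 0, so m = −5/4 or m = −4/5.
Through (41, −41) these give 5x + 4y = 41 and 4x + 5y = −41.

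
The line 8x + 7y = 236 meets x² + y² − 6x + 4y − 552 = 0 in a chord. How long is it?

Substitute y = (236 − 8x)/7:
113x² − 4294x + 35256 = 0  ⟹  x² − 38x + 312 = 0
x = 26 or x = 12, giving (26, 4) and (12, 20).
|(26, 4) − (12, 20)| = √((14)² + (−16)²) = 2√113.

2√113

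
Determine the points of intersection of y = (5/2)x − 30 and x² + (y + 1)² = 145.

(8, −10) and (12, 0)

Substitute y = (−60 + 5x)/2:
29x² − 580x + 2784 = 0  ⟹  x² − 20x + 96 = 0
x = 12 or x = 8, giving (12, 0) and (8, −10).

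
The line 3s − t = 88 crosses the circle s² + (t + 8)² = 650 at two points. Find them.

Express t = 3s − 88 and substitute into the circle:
10s² − 480s + 5750 = 0  ⟹  s² − 48s + 575 = 0
s = 25 or s = 23, giving (25, −13) and (23, −19).

(23, −19) and (25, −13)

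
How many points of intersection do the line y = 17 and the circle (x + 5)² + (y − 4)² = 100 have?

Substituting the line into the circle gives x² + 10x + 94 = 0.
Δ = 100 − 376 = −276.
No real roots: the line does not meet the circle.

0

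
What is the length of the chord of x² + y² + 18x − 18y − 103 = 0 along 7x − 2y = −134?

4√53

Substitute y = (134 + 7x)/2:
53x² + 1696x + 12720 = 0  ⟹  x² + 32x + 240 = 0
x = −12 or x = −20, giving (−12, 25) and (−20, −3).
|(−12, 25) − (−20, −3)| = √((8)² + (28)²) = 4√53.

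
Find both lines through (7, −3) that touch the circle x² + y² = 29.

Write the tangent as mx − y + (−3 − m·(7)) = 0 and set its distance from the centre to √29:
[m·(−7) − (3)]² = 29(m² + 1)
10m² + 21m − 10 = 0, so m = −5/2 or m = 2/5.
With m = −5/2: 5x + 2y = 29. With m = 2/5: 2x − 5y = 29.

5x + 2y = 29 and 2x − 5y = 29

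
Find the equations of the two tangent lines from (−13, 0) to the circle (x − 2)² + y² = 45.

Let a tangent through (−13, 0) have slope m. Its distance from (2, 0) must equal 3√5:
[m·(15) − (0)]² = 45(m² + 1)
4m² − 1 = 0, so m = 1/2 or m = −1/2.
Through (−13, 0) these give x − 2y = −13 and x + 2y = −13.

x − 2y = −13 and x + 2y = −13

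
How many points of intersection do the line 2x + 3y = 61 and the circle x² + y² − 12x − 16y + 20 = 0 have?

Substituting the line into the circle gives 13x² − 256x + 973 = 0.
Discriminant = (−256)² − 4·13·(973) = 14940 > 0.
Two real roots: the line is a secant.

2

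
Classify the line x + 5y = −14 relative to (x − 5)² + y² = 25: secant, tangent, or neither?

secant

d² = (1·5 + 5·0 − (−14))²/26 = 361/26; r² = 25.
Since d² < r², the line cuts the circle twice.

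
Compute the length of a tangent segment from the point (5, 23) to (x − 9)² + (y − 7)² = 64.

4√13

Centre (9, 7), r² = 64. |PO|² = (−4)² + (16)² = 272.
The tangent meets the radius at right angles, so tangent² = |PO|² − r² = 272 − 64 = 208.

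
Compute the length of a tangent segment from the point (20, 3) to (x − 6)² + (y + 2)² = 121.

The centre is (6, −2) and r = 11. The square of the distance from P to the centre is 196 + 25 = 221.
Power of the point: PT² = |PO|² − r² = 100, so PT = 10.

10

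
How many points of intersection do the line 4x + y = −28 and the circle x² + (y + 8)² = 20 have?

0

d² = (4·0 + 1·(−8) − (−28))²/17 = 400/17; r² = 20.
Since d² > r², the line lies outside the circle.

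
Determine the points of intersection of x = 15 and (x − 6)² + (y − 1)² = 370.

(15, −16) and (15, 18)

The line gives x = 15. Substituting into the circle:
y² − 2y − 288 = 0
y = 18 or y = −16, giving (15, 18) and (15, −16).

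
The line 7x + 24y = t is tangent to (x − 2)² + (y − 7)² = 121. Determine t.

t = −93 or t = 457

The line touches the circle iff its distance from (2, 7) is 11:
|7·2 + 24·7 − t| / √625 = 11
|t − (182)| = 11·25, so t = 457 or t = −93.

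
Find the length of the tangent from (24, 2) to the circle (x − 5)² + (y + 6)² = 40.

The centre is (5, −6) and r = 2√10. The square of the distance from P to the centre is 361 + 64 = 425.
Power of the point: PT² = |PO|² − r² = 385, so PT = √385.

√385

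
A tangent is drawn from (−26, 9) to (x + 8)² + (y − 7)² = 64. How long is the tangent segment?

With centre O = (−8, 7), |OP|² = 328 and r² = 64.
Power of the point: PT² = |PO|² − r² = 264, so PT = 2√66.

2√66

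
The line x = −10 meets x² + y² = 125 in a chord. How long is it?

The line gives x = −10. Substituting into the circle:
y² − 25 = 0
y = 5 or y = −5, giving (−10, 5) and (−10, −5).
|(−10, 5) − (−10, −5)| = √((0)² + (10)²) = 10.

10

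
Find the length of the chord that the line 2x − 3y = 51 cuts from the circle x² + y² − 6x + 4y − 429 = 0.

Centre (3, −2), r² = 442. Perpendicular distance d from centre to line = |−39| / √13 = 39/√13.
Half the chord is √(r² − d²) = √(325), so the full chord is 10√13.

10√13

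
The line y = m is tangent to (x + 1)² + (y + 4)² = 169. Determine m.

m = −17 or m = 9

Tangency holds when the distance from the centre (−1, −4) to the line equals the radius 13:
|0·(−1) + 1·(−4) − m| / √1 = 13
|m − (−4)| = 13, so m = 9 or m = −17.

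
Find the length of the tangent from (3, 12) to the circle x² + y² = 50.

√103

Centre (0, 0), r² = 50. |PO|² = (3)² + (12)² = 153.
By the tangent–radius right angle, tangent length = √(|PO|² − r²) = √103.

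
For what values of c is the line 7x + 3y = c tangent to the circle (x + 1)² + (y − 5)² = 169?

The line touches the circle iff its distance from (−1, 5) is 13:
|7·(−1) + 3·5 − c| / √58 = 13
|c − (8)| = 13√58.

c = 8 ± 13√58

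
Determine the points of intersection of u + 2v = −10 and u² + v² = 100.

(−10, 0) and (6, −8)

From the line, v = (−10 − u)/2. Substituting:
5u² + 20u − 300 = 0  ⟹  u² + 4u − 60 = 0
u = 6 or u = −10, giving (6, −8) and (−10, 0).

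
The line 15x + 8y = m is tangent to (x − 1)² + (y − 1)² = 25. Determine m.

For a tangent, require d(centre, line) = r = 5.
|15·1 + 8·1 − m| / √289 = 5
|m − (23)| = 5·17, so m = 108 or m = −62.

m = −62 or m = 108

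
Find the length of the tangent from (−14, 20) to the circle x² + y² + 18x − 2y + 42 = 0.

Centre (−9, 1), r² = 40. |PO|² = (−5)² + (19)² = 386.
By the tangent–radius right angle, tangent length = √(|PO|² − r²) = √346.

√346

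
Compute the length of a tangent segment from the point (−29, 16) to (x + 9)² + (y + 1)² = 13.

Centre (−9, −1), r² = 13. |PO|² = (−20)² + (17)² = 689.
By the tangent–radius right angle, tangent length = √(|PO|² − r²) = √676 = 26.

26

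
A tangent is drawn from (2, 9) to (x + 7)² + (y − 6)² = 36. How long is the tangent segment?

Centre (−7, 6), r² = 36. |PO|² = (9)² + (3)² = 90.
Power of the point: PT² = |PO|² − r² = 54, so PT = 3√6.

3√6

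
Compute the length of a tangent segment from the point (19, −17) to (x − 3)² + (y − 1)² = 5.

5√23

The centre is (3, 1) and r = √5. The square of the distance from P to the centre is 256 + 324 = 580.
Power of the point: PT² = |PO|² − r² = 575, so PT = 5√23.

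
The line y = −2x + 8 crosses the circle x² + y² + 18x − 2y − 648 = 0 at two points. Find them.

(−10, 28) and (12, −16)

From the line, y = −2x + 8. Substituting:
5x² − 10x − 600 = 0  ⟹  x² − 2x − 120 = 0
x = 12 or x = −10, giving (12, −16) and (−10, 28).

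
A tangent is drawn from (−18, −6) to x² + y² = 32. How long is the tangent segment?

2√82

Centre (0, 0), r² = 32. |PO|² = (−18)² + (−6)² = 360.
The tangent meets the radius at right angles, so tangent² = |PO|² − r² = 360 − 32 = 328.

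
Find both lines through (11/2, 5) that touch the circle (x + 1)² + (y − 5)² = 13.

A line y − (5) = m(x − (11/2)) is tangent when its distance from (−1, 5) is √13:
(−13/2m − (0))² = 13(m² + 1)
9m² − 4 = 0, so m = −2/3 or m = 2/3.
With m = −2/3: 2x + 3y = 26. With m = 2/3: 2x − 3y = −4.

2x + 3y = 26 and 2x − 3y = −4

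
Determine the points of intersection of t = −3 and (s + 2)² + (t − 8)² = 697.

From the line, t = −3. Substituting:
s² + 4s − 572 = 0
s = 22 or s = −26, giving (22, −3) and (−26, −3).

(−26, −3) and (22, −3)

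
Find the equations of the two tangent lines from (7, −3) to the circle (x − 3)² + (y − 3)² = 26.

A line y − (−3) = m(x − (7)) is tangent when its distance from (3, 3) is √26:
[m·(−4) − (6)]² = 26(m² + 1)
5m² − 24m − 5 = 0, so m = −1/5 or m = 5.
With m = −1/5: x + 5y = −8. With m = 5: 5x − y = 38.

x + 5y = −8 and 5x − y = 38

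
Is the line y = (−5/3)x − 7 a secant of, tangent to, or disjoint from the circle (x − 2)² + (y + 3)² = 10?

Substituting the line into the circle gives 34x² + 84x + 90 = 0.
Discriminant = (84)² − 4·34·(90) = −5184 < 0.
No real roots: the line does not meet the circle.

disjoint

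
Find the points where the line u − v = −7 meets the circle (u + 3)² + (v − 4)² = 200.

From the line, v = u + 7. Substituting:
2u² + 12u − 182 = 0  ⟹  u² + 6u − 91 = 0
u = 7 or u = −13, giving (7, 14) and (−13, −6).

(−13, −6) and (7, 14)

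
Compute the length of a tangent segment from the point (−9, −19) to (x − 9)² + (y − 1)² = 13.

Centre (9, 1), r² = 13. |PO|² = (−18)² + (−20)² = 724.
Power of the point: PT² = |PO|² − r² = 711, so PT = 3√79.

3√79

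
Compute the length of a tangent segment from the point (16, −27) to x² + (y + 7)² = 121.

The centre is (0, −7) and r = 11. The square of the distance from P to the centre is 256 + 400 = 656.
Power of the point: PT² = |PO|² − r² = 535, so PT = √535.

√535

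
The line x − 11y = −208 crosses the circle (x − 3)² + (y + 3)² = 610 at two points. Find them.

(−10, 18) and (12, 20)

From the line, y = (208 + x)/11. Substituting:
122x² − 244x − 14640 = 0  ⟹  x² − 2x − 120 = 0
x = 12 or x = −10, giving (12, 20) and (−10, 18).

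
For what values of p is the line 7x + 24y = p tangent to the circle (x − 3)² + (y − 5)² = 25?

For a tangent, require d(centre, line) = r = 5.
|7·3 + 24·5 − p| / √625 = 5
|p − (141)| = 5·25, so p = 266 or p = 16.

p = 16 or p = 266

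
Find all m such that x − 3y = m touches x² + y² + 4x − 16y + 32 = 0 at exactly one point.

For a tangent, require d(centre, line) = r = 6.
|1·(−2) − 3·8 − m| / √10 = 6
|m − (−26)| = 6√10.

m = −26 ± 6√10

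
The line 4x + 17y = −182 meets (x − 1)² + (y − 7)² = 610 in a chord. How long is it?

Centre (1, 7), r² = 610. Perpendicular distance d from centre to line = |305| / √305 = 305/√305.
Chord = 2√(r² − d²) = 2·√(305) = 2√305.

2√305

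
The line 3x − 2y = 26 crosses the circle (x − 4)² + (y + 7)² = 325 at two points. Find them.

(−6, −22) and (14, 8)

From the line, y = (−26 + 3x)/2. Substituting:
13x² − 104x − 1092 = 0  ⟹  x² − 8x − 84 = 0
x = 14 or x = −6, giving (14, 8) and (−6, −22).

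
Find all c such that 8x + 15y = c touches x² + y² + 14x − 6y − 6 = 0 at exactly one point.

The line touches the circle iff its distance from (−7, 3) is 8:
|8·(−7) + 15·3 − c| / √289 = 8
|c − (−11)| = 8·17, so c = 125 or c = −147.

c = −147 or c = 125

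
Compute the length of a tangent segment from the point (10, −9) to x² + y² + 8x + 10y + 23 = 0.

With centre O = (−4, −5), |OP|² = 212 and r² = 18.
The tangent meets the radius at right angles, so tangent² = |PO|² − r² = 212 − 18 = 194.

√194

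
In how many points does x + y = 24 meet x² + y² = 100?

Substituting the line into the circle gives 2x² − 48x + 476 = 0.
Δ = 2304 − 3808 = −1504.
No real roots: the line does not meet the circle.

0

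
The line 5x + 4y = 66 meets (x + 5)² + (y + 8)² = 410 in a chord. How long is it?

From the line, y = (66 − 5x)/4. Substituting:
41x² − 820x + 3444 = 0  ⟹  x² − 20x + 84 = 0
x = 14 or x = 6, giving (14, −1) and (6, 9).
|(14, −1) − (6, 9)| = √((8)² + (−10)²) = 2√41.

2√41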